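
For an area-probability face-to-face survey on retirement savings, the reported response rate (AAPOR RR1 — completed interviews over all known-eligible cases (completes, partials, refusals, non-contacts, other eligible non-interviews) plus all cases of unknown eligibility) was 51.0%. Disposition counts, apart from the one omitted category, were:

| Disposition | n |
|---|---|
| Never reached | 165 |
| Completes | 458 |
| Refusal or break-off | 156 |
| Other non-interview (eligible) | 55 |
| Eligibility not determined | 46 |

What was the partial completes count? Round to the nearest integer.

18

RR1 = 458 / D = 0.510
D = 458 / 0.510 = 898.0
Other denominator terms total 880
partial completes = 898.0 − 880 ≈ 18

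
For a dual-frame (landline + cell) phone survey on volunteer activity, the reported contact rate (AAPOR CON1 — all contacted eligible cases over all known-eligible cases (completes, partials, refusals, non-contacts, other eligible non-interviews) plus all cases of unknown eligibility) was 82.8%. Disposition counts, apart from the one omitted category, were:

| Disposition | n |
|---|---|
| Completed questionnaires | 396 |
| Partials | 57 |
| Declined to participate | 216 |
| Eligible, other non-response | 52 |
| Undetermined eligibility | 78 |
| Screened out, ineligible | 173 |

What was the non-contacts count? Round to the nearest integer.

Numerator: 396 + 57 + 216 + 52 = 721
CON1 = 721 / D = 0.828
D = 721 / 0.828 = 870.8
Rest of base = 799
non-contacts = 870.8 − 799 ≈ 72

72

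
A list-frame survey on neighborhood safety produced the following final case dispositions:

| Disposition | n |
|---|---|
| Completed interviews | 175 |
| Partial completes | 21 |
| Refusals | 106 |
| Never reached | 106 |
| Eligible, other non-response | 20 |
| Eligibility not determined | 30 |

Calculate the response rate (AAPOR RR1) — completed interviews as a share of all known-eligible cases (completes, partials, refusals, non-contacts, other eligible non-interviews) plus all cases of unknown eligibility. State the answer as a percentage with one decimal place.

Top = 175
Denominator = 175 + 21 + 106 + 106 + 20 + 30 = 458
RR1 = 175 / 458 = 0.3821

38.2%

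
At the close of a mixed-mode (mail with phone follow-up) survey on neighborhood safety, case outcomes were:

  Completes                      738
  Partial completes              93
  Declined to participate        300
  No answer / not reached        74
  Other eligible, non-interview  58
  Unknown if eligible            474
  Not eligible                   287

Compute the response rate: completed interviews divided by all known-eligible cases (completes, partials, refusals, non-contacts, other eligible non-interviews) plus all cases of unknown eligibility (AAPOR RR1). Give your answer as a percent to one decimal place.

Top: 738
Base: 738 + 93 + 300 + 74 + 58 + 474 = 1737
RR1 = 738 / 1737 = 0.4249

42.5%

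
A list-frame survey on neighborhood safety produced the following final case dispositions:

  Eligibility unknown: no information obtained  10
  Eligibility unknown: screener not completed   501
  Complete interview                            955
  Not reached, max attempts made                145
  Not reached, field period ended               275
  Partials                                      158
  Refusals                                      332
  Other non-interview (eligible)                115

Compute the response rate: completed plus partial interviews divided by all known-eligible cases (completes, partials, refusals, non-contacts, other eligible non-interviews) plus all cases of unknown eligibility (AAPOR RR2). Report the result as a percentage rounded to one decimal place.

No contact after all attempts = 275 + 145 = 420
Unknown eligibility = 501 + 10 = 511
Num: 955 + 158 = 1113
Denom: 955 + 158 + 332 + 420 + 115 + 511 = 2491
RR2 = 1113 / 2491 = 0.4468

44.7%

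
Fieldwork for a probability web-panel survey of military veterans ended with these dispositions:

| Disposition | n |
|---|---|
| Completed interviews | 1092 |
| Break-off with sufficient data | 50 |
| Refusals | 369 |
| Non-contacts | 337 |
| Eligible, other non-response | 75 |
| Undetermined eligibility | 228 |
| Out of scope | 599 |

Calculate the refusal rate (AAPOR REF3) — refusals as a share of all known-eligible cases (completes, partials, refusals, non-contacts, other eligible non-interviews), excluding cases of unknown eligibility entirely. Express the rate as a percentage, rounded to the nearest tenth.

19.2%

Numerator: 369
Denom: 1092 + 50 + 369 + 337 + 75 = 1923
REF3 = 369 / 1923 = 0.1919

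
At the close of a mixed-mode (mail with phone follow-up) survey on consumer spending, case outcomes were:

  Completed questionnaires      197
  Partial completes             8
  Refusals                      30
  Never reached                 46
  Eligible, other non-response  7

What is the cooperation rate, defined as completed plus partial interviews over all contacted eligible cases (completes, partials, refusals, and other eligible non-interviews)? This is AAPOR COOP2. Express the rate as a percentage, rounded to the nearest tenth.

84.7%

Num = 197 + 8 = 205
Denominator = 197 + 8 + 30 + 7 = 242
COOP2 = 205 / 242 = 0.8471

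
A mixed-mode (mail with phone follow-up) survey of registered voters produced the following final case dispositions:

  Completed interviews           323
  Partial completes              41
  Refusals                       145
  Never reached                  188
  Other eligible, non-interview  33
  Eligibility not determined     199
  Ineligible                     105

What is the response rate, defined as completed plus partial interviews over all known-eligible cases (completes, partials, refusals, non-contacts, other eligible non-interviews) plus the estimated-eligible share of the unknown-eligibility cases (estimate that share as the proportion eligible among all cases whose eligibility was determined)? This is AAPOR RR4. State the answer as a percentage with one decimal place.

40.3%

Numerator = 323 + 41 = 364
Known eligible = 323 + 41 + 145 + 188 + 33 = 730
e = 730 / (730 + 105) = 730 / 835 = 0.8743
Estimated eligible among unknowns = 0.8743 × 199 = 173.99
Denom = 730 + 173.99 = 903.99
RR4 = 364 / 903.99 = 0.4027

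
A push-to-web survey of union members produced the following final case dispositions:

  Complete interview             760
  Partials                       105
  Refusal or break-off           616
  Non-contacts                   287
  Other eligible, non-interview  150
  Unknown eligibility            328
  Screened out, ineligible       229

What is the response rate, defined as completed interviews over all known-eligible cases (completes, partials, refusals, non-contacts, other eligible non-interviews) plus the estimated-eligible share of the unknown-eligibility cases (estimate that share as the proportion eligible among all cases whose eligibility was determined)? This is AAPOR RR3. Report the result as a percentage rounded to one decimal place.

Top = 760
Determined eligible = 760 + 105 + 616 + 287 + 150 = 1918
e = 1918 / (1918 + 229) = 1918 / 2147 = 0.8933
Estimated eligible among unknowns = 0.8933 × 328 = 293.00
Denominator = 1918 + 293.00 = 2211.00
RR3 = 760 / 2211.00 = 0.3437

34.4%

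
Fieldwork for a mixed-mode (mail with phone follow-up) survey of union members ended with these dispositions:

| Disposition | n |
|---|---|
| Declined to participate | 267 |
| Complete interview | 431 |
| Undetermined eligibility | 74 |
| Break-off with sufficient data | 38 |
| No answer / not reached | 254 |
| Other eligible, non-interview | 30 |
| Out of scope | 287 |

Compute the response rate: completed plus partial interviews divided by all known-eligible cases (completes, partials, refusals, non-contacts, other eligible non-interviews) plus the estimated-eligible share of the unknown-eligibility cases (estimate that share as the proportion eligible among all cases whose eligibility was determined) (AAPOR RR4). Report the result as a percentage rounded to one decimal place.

Top: 431 + 38 = 469
Determined eligible: 431 + 38 + 267 + 254 + 30 = 1020
e = 1020 / (1020 + 287) = 1020 / 1307 = 0.7804
e × U: 0.7804 × 74 = 57.75
Denom: 1020 + 57.75 = 1077.75
RR4 = 469 / 1077.75 = 0.4352

43.5%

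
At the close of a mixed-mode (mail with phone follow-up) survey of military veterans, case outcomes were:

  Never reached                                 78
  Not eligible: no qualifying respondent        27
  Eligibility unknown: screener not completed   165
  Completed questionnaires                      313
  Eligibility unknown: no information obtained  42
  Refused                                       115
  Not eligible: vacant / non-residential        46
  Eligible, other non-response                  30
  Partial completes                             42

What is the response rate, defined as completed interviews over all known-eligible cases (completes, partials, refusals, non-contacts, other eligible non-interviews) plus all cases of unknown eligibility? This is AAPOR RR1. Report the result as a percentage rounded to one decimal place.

39.9%

Unknown eligibility = 165 + 42 = 207
Screened out, ineligible = 27 + 46 = 73
Numerator → 313
Base → 313 + 42 + 115 + 78 + 30 + 207 = 785
RR1 = 313 / 785 = 0.3987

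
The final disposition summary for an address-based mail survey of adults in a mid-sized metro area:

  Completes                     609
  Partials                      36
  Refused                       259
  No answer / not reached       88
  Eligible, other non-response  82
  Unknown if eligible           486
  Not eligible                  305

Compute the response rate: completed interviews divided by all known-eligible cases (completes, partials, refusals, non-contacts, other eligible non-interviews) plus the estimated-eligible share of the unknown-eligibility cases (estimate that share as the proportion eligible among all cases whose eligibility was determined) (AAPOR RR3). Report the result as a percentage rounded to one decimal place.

Num = 609
Known eligible = 609 + 36 + 259 + 88 + 82 = 1074
e = 1074 / (1074 + 305) = 1074 / 1379 = 0.7788
Estimated eligible among unknowns = 0.7788 × 486 = 378.50
Base = 1074 + 378.50 = 1452.50
RR3 = 609 / 1452.50 = 0.4193

41.9%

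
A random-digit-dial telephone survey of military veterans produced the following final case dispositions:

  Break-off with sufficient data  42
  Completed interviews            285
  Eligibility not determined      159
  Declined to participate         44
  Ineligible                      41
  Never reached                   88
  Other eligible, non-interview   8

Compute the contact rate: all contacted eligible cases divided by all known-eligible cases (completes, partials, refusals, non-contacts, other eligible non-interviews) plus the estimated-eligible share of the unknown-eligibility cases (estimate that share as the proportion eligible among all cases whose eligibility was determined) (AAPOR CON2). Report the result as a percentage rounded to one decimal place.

Top: 285 + 42 + 44 + 8 = 379
Eligible (known): 285 + 42 + 44 + 88 + 8 = 467
e = 467 / (467 + 41) = 467 / 508 = 0.9193
Estimated eligible among unknowns: 0.9193 × 159 = 146.17
Denominator: 467 + 146.17 = 613.17
CON2 = 379 / 613.17 = 0.6181

61.8%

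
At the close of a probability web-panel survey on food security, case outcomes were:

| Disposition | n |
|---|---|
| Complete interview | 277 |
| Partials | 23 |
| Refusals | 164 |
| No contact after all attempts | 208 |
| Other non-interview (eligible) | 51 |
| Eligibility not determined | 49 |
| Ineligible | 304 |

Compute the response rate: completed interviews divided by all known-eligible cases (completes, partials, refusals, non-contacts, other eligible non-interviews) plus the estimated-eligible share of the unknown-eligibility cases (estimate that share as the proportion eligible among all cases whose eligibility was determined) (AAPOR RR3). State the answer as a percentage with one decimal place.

36.6%

Top: 277
Eligible (known): 277 + 23 + 164 + 208 + 51 = 723
e = 723 / (723 + 304) = 723 / 1027 = 0.7040
Eligible share of unknowns: 0.7040 × 49 = 34.50
Denominator: 723 + 34.50 = 757.50
RR3 = 277 / 757.50 = 0.3657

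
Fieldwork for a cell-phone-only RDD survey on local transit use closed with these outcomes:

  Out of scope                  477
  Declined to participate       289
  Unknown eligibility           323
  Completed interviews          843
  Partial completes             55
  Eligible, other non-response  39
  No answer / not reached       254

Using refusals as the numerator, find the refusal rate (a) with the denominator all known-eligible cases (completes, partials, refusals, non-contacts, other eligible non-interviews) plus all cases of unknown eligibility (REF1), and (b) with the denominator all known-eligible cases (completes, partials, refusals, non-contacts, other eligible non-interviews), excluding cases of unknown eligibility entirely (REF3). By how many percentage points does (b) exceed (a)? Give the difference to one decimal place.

3.5

Numerator = 289
Denom = 843 + 55 + 289 + 254 + 39 + 323 = 1803
REF1 = 289 / 1803 = 0.1603
Denom = 843 + 55 + 289 + 254 + 39 = 1480
REF3 = 289 / 1480 = 0.1953
Difference = 19.53 − 16.03 = 3.50 percentage points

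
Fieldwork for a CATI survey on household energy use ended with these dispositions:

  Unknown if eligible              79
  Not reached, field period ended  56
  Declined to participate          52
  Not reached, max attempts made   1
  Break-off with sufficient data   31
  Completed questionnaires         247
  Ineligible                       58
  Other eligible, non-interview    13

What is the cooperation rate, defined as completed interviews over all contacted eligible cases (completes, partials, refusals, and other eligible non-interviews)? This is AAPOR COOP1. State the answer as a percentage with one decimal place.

72.0%

Non-contacts = 56 + 1 = 57
Num = 247
Base = 247 + 31 + 52 + 13 = 343
COOP1 = 247 / 343 = 0.7201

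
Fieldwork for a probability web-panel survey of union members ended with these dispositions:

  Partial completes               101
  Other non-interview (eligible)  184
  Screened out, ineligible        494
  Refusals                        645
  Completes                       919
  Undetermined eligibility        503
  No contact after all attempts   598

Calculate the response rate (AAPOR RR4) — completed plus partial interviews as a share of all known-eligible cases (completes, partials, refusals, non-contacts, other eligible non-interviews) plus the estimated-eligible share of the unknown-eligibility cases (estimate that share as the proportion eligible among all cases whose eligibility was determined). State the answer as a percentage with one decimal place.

35.6%

Top → 919 + 101 = 1020
Determined eligible → 919 + 101 + 645 + 598 + 184 = 2447
e = 2447 / (2447 + 494) = 2447 / 2941 = 0.8320
e × U → 0.8320 × 503 = 418.50
Base → 2447 + 418.50 = 2865.50
RR4 = 1020 / 2865.50 = 0.3560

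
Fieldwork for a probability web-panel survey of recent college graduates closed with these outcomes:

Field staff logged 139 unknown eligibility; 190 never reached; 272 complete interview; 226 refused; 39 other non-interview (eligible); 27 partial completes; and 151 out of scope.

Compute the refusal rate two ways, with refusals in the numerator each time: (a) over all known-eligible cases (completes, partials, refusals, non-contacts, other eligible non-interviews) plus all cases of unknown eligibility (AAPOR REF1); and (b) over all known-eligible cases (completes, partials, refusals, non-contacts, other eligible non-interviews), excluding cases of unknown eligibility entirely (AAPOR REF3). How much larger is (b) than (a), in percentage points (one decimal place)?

Numerator → 226
Denominator → 272 + 27 + 226 + 190 + 39 + 139 = 893
REF1 = 226 / 893 = 0.2531
Denominator → 272 + 27 + 226 + 190 + 39 = 754
REF3 = 226 / 754 = 0.2997
Difference = 29.97 − 25.31 = 4.66 percentage points

4.7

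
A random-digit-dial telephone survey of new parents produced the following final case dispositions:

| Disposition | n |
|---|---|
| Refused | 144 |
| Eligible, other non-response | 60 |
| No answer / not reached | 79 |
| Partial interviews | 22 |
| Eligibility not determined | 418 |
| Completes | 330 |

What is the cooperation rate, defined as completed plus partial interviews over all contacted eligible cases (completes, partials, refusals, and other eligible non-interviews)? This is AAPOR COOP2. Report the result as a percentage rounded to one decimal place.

Num → 330 + 22 = 352
Base → 330 + 22 + 144 + 60 = 556
COOP2 = 352 / 556 = 0.6331

63.3%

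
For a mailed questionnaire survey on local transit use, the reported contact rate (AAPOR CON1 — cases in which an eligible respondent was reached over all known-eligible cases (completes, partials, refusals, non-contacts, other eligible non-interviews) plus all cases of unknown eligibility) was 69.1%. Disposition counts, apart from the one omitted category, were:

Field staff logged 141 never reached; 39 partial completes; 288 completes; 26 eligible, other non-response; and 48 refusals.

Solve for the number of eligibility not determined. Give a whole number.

Top: 288 + 39 + 48 + 26 = 401
CON1 = 401 / D = 0.691
D = 401 / 0.691 = 580.3
Rest of base = 542
eligibility not determined = 580.3 − 542 ≈ 38

38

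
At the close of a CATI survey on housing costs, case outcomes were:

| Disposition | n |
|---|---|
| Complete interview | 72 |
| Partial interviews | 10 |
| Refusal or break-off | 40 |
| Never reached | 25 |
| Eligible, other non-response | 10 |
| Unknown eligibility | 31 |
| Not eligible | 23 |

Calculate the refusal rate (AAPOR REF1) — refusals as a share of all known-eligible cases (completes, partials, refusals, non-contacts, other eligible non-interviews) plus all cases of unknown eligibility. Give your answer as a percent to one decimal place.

21.3%

Numerator = 40
Denom = 72 + 10 + 40 + 25 + 10 + 31 = 188
REF1 = 40 / 188 = 0.2128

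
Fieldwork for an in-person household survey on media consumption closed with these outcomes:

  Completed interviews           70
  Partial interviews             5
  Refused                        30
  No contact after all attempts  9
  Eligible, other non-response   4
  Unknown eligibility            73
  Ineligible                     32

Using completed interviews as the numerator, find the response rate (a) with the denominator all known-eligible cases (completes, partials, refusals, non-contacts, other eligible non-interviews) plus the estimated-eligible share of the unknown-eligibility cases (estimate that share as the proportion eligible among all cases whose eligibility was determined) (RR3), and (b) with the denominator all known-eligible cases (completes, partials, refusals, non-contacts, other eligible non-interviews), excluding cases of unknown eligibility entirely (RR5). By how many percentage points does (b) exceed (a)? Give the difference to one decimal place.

Numerator = 70
Known eligible = 70 + 5 + 30 + 9 + 4 = 118
e = 118 / (118 + 32) = 118 / 150 = 0.7867
e × U = 0.7867 × 73 = 57.43
Denominator = 118 + 57.43 = 175.43
RR3 = 70 / 175.43 = 0.3990
Denominator = 70 + 5 + 30 + 9 + 4 = 118
RR5 = 70 / 118 = 0.5932
Difference = 59.32 − 39.90 = 19.42 percentage points

19.4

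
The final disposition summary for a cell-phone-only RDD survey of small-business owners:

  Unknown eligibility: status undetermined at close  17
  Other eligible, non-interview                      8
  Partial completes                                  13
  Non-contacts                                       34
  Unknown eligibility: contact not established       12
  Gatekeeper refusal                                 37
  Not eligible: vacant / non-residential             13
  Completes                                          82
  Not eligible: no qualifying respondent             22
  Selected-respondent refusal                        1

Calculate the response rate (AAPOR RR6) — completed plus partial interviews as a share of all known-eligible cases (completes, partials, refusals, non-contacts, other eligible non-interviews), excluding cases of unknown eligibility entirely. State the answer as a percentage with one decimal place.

Refusal or break-off = 37 + 1 = 38
Undetermined eligibility = 12 + 17 = 29
Screened out, ineligible = 22 + 13 = 35
Numerator = 82 + 13 = 95
Base = 82 + 13 + 38 + 34 + 8 = 175
RR6 = 95 / 175 = 0.5429

54.3%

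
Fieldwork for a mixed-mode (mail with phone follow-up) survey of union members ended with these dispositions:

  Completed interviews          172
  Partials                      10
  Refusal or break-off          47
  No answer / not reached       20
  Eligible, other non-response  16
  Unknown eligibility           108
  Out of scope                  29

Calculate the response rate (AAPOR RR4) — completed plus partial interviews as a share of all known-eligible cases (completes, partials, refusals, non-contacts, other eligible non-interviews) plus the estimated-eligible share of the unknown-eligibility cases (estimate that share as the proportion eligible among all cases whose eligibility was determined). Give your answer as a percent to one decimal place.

50.2%

Numerator: 172 + 10 = 182
Known eligible: 172 + 10 + 47 + 20 + 16 = 265
e = 265 / (265 + 29) = 265 / 294 = 0.9014
Eligible share of unknowns: 0.9014 × 108 = 97.35
Base: 265 + 97.35 = 362.35
RR4 = 182 / 362.35 = 0.5023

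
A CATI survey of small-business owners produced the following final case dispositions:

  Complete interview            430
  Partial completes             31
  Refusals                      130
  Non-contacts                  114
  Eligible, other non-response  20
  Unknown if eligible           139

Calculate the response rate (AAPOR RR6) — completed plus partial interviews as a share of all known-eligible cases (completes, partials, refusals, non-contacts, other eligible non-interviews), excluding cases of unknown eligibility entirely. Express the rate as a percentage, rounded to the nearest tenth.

Numerator = 430 + 31 = 461
Denominator = 430 + 31 + 130 + 114 + 20 = 725
RR6 = 461 / 725 = 0.6359

63.6%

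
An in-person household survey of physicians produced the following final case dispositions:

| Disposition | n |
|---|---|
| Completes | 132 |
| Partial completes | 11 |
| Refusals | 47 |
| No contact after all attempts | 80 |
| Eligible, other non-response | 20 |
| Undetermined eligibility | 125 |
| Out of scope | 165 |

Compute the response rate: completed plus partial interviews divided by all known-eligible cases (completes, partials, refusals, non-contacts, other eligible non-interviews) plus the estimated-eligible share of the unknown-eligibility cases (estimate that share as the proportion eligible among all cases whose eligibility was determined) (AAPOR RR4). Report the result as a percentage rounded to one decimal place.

38.7%

Numerator → 132 + 11 = 143
Determined eligible → 132 + 11 + 47 + 80 + 20 = 290
e = 290 / (290 + 165) = 290 / 455 = 0.6374
Estimated eligible among unknowns → 0.6374 × 125 = 79.67
Denom → 290 + 79.67 = 369.67
RR4 = 143 / 369.67 = 0.3868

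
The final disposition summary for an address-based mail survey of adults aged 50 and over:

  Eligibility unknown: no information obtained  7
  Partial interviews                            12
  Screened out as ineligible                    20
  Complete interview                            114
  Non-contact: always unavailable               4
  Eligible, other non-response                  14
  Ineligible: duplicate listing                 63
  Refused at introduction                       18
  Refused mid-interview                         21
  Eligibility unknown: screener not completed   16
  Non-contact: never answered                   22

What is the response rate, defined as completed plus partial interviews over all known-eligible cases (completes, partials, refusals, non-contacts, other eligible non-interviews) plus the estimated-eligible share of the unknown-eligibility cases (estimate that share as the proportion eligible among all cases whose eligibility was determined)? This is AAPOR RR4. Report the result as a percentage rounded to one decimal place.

Refusal or break-off = 18 + 21 = 39
Never reached = 22 + 4 = 26
Undetermined eligibility = 16 + 7 = 23
Screened out, ineligible = 20 + 63 = 83
Numerator → 114 + 12 = 126
Known eligible → 114 + 12 + 39 + 26 + 14 = 205
e = 205 / (205 + 83) = 205 / 288 = 0.7118
e × U → 0.7118 × 23 = 16.37
Base → 205 + 16.37 = 221.37
RR4 = 126 / 221.37 = 0.5692

56.9%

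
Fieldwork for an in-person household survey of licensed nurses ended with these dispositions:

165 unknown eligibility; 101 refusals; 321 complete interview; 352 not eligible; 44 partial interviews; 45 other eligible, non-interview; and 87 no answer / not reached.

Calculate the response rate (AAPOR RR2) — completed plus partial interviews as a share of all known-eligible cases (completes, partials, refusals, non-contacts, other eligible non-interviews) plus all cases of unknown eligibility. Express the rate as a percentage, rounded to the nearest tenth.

Num = 321 + 44 = 365
Denom = 321 + 44 + 101 + 87 + 45 + 165 = 763
RR2 = 365 / 763 = 0.4784

47.8%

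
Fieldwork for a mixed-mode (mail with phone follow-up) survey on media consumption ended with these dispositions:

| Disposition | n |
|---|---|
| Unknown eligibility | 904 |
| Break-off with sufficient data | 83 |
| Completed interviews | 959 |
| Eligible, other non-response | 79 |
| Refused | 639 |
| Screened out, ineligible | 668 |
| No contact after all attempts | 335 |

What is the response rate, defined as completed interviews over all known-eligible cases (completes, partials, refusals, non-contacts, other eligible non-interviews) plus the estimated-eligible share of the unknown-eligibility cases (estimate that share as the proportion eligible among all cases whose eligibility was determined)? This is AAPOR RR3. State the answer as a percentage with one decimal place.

Top = 959
Eligible (known) = 959 + 83 + 639 + 335 + 79 = 2095
e = 2095 / (2095 + 668) = 2095 / 2763 = 0.7582
Eligible share of unknowns = 0.7582 × 904 = 685.41
Denom = 2095 + 685.41 = 2780.41
RR3 = 959 / 2780.41 = 0.3449

34.5%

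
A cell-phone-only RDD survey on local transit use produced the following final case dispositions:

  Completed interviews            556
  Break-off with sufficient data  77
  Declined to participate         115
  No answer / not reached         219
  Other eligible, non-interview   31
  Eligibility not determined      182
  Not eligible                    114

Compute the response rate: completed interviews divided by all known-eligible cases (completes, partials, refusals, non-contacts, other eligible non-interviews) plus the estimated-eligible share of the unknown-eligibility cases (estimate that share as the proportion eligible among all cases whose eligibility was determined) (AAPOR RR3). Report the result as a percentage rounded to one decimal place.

Numerator: 556
Eligible (known): 556 + 77 + 115 + 219 + 31 = 998
e = 998 / (998 + 114) = 998 / 1112 = 0.8975
Eligible share of unknowns: 0.8975 × 182 = 163.34
Denominator: 998 + 163.34 = 1161.34
RR3 = 556 / 1161.34 = 0.4788

47.9%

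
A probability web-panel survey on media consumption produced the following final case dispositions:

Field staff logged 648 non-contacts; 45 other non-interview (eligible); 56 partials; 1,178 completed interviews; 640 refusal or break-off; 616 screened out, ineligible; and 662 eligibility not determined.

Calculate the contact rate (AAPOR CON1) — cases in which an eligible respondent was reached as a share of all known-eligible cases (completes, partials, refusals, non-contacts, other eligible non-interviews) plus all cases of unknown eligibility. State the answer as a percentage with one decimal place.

59.4%

Top: 1178 + 56 + 640 + 45 = 1919
Denominator: 1178 + 56 + 640 + 648 + 45 + 662 = 3229
CON1 = 1919 / 3229 = 0.5943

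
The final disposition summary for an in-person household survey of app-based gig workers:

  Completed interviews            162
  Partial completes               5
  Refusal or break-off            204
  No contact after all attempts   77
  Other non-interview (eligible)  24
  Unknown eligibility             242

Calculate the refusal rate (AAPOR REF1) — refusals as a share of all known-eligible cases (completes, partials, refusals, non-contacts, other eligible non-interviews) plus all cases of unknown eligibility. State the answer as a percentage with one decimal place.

Num → 204
Denominator → 162 + 5 + 204 + 77 + 24 + 242 = 714
REF1 = 204 / 714 = 0.2857

28.6%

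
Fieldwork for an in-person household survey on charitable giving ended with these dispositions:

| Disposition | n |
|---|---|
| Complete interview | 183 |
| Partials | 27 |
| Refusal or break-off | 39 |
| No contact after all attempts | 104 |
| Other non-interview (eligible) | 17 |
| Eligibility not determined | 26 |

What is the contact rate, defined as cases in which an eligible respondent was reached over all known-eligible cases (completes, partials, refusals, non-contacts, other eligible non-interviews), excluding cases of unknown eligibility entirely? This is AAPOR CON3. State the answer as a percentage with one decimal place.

Numerator → 183 + 27 + 39 + 17 = 266
Denom → 183 + 27 + 39 + 104 + 17 = 370
CON3 = 266 / 370 = 0.7189

71.9%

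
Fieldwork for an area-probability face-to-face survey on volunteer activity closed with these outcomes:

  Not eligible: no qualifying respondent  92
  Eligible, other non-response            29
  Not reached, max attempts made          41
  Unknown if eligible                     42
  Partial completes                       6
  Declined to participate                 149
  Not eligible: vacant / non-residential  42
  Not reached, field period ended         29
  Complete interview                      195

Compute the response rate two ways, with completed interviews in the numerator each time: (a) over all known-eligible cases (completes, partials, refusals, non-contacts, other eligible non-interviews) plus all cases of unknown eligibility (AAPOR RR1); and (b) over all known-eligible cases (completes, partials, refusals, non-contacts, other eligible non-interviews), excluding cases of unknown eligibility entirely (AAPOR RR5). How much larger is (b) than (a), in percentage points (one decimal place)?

3.7

Non-contacts = 29 + 41 = 70
Not eligible = 92 + 42 = 134
Num → 195
Base → 195 + 6 + 149 + 70 + 29 + 42 = 491
RR1 = 195 / 491 = 0.3971
Base → 195 + 6 + 149 + 70 + 29 = 449
RR5 = 195 / 449 = 0.4343
Difference = 43.43 − 39.71 = 3.72 percentage points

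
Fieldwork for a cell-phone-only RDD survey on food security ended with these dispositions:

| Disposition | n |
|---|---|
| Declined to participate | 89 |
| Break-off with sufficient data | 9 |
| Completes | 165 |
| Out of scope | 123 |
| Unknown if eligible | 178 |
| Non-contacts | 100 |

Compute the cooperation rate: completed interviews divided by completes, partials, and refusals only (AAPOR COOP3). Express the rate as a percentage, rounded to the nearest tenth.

62.7%

Numerator: 165
Denom: 165 + 9 + 89 = 263
COOP3 = 165 / 263 = 0.6274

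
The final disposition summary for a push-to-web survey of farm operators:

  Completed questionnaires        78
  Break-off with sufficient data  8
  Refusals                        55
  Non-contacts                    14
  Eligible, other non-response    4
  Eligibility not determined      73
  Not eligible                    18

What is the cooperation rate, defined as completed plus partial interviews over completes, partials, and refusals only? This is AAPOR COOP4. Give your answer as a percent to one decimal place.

61.0%

Top → 78 + 8 = 86
Base → 78 + 8 + 55 = 141
COOP4 = 86 / 141 = 0.6099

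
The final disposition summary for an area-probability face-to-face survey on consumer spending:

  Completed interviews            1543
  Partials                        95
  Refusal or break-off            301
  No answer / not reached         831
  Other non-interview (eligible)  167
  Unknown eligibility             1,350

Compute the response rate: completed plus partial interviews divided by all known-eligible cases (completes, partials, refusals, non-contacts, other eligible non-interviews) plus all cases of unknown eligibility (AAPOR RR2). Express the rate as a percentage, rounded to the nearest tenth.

Top = 1543 + 95 = 1638
Denominator = 1543 + 95 + 301 + 831 + 167 + 1350 = 4287
RR2 = 1638 / 4287 = 0.3821

38.2%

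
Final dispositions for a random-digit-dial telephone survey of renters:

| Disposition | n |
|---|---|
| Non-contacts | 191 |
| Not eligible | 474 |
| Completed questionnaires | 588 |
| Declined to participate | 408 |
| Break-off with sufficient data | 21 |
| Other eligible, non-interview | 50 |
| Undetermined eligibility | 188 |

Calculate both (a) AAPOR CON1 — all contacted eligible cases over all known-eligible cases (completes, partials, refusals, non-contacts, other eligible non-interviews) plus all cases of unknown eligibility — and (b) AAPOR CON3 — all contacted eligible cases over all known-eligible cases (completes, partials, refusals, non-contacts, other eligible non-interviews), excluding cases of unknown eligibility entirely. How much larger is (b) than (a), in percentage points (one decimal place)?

11.0

Numerator → 588 + 21 + 408 + 50 = 1067
Denom → 588 + 21 + 408 + 191 + 50 + 188 = 1446
CON1 = 1067 / 1446 = 0.7379
Denom → 588 + 21 + 408 + 191 + 50 = 1258
CON3 = 1067 / 1258 = 0.8482
Difference = 84.82 − 73.79 = 11.03 percentage points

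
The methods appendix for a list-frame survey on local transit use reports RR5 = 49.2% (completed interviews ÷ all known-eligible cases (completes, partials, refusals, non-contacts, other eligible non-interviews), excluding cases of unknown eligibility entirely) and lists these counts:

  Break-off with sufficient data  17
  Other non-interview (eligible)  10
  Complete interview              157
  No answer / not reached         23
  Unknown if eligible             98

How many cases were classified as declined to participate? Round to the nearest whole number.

RR5 = 157 / D = 0.492
D = 157 / 0.492 = 319.1
Remaining denominator categories sum to 207
declined to participate = 319.1 − 207 ≈ 112

112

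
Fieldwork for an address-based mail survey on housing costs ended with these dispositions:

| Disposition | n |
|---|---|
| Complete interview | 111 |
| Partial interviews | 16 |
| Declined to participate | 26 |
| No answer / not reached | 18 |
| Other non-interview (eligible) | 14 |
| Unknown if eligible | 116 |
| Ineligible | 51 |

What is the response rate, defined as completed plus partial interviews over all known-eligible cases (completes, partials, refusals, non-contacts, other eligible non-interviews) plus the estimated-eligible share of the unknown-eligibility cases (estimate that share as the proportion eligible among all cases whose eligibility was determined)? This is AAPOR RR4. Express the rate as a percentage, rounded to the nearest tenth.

46.0%

Top = 111 + 16 = 127
Known eligible = 111 + 16 + 26 + 18 + 14 = 185
e = 185 / (185 + 51) = 185 / 236 = 0.7839
Estimated eligible among unknowns = 0.7839 × 116 = 90.93
Base = 185 + 90.93 = 275.93
RR4 = 127 / 275.93 = 0.4603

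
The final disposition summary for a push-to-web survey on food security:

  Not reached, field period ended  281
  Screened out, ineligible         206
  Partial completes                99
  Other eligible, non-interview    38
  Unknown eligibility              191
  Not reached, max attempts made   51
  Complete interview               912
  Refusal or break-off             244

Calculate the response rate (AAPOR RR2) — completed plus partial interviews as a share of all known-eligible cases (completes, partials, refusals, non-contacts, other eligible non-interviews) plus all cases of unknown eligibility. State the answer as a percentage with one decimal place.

Non-contacts = 281 + 51 = 332
Num = 912 + 99 = 1011
Denom = 912 + 99 + 244 + 332 + 38 + 191 = 1816
RR2 = 1011 / 1816 = 0.5567

55.7%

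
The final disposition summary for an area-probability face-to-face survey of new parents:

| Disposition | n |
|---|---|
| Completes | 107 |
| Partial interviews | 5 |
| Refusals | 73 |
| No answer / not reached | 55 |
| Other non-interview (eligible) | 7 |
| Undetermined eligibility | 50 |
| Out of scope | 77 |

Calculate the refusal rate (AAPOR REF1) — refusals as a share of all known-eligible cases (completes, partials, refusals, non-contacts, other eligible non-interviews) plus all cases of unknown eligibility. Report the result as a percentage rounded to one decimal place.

24.6%

Num: 73
Base: 107 + 5 + 73 + 55 + 7 + 50 = 297
REF1 = 73 / 297 = 0.2458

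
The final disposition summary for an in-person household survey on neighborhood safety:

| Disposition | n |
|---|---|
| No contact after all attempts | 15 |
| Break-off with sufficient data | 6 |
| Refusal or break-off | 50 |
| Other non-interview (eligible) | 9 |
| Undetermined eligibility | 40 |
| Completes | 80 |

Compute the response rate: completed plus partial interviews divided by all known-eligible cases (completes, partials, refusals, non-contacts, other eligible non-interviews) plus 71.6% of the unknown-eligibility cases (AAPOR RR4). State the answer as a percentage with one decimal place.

45.6%

Top: 80 + 6 = 86
Eligible (known): 80 + 6 + 50 + 15 + 9 = 160
Estimated eligible among unknowns: 0.7160 × 40 = 28.64
Denom: 160 + 28.64 = 188.64
RR4 = 86 / 188.64 = 0.4559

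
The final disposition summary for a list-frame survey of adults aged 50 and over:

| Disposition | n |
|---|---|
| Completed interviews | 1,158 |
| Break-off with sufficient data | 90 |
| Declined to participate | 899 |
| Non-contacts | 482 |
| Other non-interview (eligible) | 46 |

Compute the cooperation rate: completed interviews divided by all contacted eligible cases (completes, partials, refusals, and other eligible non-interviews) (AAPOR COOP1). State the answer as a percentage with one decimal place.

Top → 1158
Base → 1158 + 90 + 899 + 46 = 2193
COOP1 = 1158 / 2193 = 0.5280

52.8%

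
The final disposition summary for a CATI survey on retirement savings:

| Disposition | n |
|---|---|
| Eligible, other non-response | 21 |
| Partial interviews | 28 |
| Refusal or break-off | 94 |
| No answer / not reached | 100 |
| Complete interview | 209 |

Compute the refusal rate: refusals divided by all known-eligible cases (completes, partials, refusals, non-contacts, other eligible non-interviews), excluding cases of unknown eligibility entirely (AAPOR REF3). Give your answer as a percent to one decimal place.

Num: 94
Denominator: 209 + 28 + 94 + 100 + 21 = 452
REF3 = 94 / 452 = 0.2080

20.8%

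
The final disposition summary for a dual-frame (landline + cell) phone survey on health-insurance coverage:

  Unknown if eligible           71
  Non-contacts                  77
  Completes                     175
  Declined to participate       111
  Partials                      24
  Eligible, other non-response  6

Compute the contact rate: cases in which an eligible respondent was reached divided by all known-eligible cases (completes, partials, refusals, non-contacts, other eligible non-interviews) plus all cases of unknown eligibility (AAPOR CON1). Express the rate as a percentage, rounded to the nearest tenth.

Numerator → 175 + 24 + 111 + 6 = 316
Denominator → 175 + 24 + 111 + 77 + 6 + 71 = 464
CON1 = 316 / 464 = 0.6810

68.1%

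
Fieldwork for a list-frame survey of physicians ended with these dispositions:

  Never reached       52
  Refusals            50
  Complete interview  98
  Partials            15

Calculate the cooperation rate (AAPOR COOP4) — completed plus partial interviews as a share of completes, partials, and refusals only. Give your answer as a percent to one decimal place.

Num = 98 + 15 = 113
Denominator = 98 + 15 + 50 = 163
COOP4 = 113 / 163 = 0.6933

69.3%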